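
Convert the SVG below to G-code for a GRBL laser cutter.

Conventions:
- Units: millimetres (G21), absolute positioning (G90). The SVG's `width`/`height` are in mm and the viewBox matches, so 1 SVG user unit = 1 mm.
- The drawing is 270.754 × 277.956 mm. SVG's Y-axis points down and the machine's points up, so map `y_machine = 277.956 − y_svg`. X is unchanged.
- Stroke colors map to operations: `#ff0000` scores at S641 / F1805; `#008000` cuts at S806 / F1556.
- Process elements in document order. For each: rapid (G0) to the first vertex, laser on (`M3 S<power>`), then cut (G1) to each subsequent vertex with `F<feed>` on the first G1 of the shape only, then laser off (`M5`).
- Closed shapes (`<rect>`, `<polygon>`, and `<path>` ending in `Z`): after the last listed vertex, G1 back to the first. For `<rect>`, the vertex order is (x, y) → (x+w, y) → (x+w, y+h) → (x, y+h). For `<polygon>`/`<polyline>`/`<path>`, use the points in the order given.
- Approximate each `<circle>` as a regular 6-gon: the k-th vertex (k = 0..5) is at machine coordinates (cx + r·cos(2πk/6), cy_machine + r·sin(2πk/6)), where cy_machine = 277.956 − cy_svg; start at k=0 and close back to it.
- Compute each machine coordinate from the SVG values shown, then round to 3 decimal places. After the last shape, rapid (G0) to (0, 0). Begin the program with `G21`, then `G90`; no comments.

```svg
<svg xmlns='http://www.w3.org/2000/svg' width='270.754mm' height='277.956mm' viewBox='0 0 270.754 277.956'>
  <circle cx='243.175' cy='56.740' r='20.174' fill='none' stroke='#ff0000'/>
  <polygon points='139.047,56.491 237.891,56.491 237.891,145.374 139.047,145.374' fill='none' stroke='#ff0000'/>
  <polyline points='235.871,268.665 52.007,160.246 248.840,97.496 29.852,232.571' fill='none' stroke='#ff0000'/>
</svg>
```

G21
G90
G0 X263.349 Y221.216
M3 S641
G1 X253.262 Y238.687 F1805
G1 X233.088 Y238.687
G1 X223.001 Y221.216
G1 X233.088 Y203.745
G1 X253.262 Y203.745
G1 X263.349 Y221.216
M5
G0 X139.047 Y221.465
M3 S641
G1 X237.891 Y221.465 F1805
G1 X237.891 Y132.582
G1 X139.047 Y132.582
G1 X139.047 Y221.465
M5
G0 X235.871 Y9.291
M3 S641
G1 X52.007 Y117.710 F1805
G1 X248.840 Y180.460
G1 X29.852 Y45.385
M5
G0 X0.000 Y0.000

Since the viewBox matches the mm dimensions, user units are millimetres directly. The only transform is the Y-flip y_m = 277.956 − y_svg.

Shape 1 is a circle drawn with `<circle>`. Its stroke #ff0000 means score at S641, F1805. After flipping Y the toolpath is (263.349,221.216) → (253.262,238.687) → (233.088,238.687) → (223.001,221.216) → (233.088,203.745) → (253.262,203.745) → (263.349,221.216), returning to the start.

Shape 2 is a rectangle drawn with `<polygon>`. Its stroke #ff0000 means score at S641, F1805. After flipping Y the toolpath is (139.047,221.465) → (237.891,221.465) → (237.891,132.582) → (139.047,132.582) → (139.047,221.465), returning to the start.

Shape 3 is a open polyline drawn with `<polyline>`. Its stroke #ff0000 means score at S641, F1805. After flipping Y the toolpath is (235.871,9.291) → (52.007,117.710) → (248.840,180.460) → (29.852,45.385).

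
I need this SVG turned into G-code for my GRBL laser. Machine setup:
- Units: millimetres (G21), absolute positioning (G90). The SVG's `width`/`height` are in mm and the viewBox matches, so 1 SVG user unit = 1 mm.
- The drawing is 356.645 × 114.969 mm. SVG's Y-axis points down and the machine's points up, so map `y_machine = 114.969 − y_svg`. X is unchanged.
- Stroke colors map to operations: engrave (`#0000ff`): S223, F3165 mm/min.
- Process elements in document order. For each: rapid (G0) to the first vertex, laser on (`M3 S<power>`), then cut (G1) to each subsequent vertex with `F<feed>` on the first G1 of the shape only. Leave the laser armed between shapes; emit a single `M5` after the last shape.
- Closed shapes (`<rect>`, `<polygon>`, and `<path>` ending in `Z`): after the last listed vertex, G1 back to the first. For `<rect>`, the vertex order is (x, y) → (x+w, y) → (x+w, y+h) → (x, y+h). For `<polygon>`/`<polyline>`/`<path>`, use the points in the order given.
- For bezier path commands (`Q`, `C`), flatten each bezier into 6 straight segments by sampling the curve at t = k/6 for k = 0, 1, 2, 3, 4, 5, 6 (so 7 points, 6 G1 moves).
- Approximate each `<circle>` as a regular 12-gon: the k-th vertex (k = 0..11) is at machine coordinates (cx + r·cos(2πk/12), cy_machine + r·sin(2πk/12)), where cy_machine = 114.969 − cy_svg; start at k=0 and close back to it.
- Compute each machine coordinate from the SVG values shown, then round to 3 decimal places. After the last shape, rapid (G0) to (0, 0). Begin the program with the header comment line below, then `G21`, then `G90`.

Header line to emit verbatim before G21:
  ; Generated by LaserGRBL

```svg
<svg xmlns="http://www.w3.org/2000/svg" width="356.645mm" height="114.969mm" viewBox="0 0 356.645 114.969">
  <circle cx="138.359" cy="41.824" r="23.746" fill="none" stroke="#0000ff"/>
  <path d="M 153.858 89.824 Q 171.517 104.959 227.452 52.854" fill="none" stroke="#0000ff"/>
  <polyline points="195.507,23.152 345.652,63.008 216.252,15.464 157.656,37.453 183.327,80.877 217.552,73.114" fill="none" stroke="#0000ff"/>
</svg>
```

; Generated by LaserGRBL
G21
G90
G0 X162.105 Y73.145
M3 S223
G1 X158.924 Y85.018 F3165
G1 X150.232 Y93.710
G1 X138.359 Y96.891
G1 X126.486 Y93.710
G1 X117.794 Y85.018
G1 X114.613 Y73.145
G1 X117.794 Y61.272
G1 X126.486 Y52.580
G1 X138.359 Y49.399
G1 X150.232 Y52.580
G1 X158.924 Y61.272
G1 X162.105 Y73.145
G0 X153.858 Y25.145
M3 S223
G1 X160.808 Y21.968 F3165
G1 X169.884 Y22.526
G1 X181.086 Y26.820
G1 X194.415 Y34.849
G1 X209.870 Y46.614
G1 X227.452 Y62.115
G0 X195.507 Y91.817
M3 S223
G1 X345.652 Y51.961 F3165
G1 X216.252 Y99.505
G1 X157.656 Y77.516
G1 X183.327 Y34.092
G1 X217.552 Y41.855
M5
G0 X0.000 Y0.000

Since the viewBox matches the mm dimensions, user units are millimetres directly. The only transform is the Y-flip y_m = 114.969 − y_svg.

Shape 1 is a circle drawn with `<circle>`. Its stroke #0000ff means engrave at S223, F3165. After flipping Y the toolpath is (162.105,73.145) → (158.924,85.018) → (150.232,93.710) → (138.359,96.891) → (126.486,93.710) → (117.794,85.018) → (114.613,73.145) → (117.794,61.272) → (126.486,52.580) → (138.359,49.399) → (150.232,52.580) → (158.924,61.272) → (162.105,73.145), returning to the start.

Shape 2 is a quadratic bezier drawn with `<path>`. Its stroke #0000ff means engrave at S223, F3165. After flipping Y the toolpath is (153.858,25.145) → (160.808,21.968) → (169.884,22.526) → (181.086,26.820) → (194.415,34.849) → (209.870,46.614) → (227.452,62.115).

Shape 3 is a open polyline drawn with `<polyline>`. Its stroke #0000ff means engrave at S223, F3165. After flipping Y the toolpath is (195.507,91.817) → (345.652,51.961) → (216.252,99.505) → (157.656,77.516) → (183.327,34.092) → (217.552,41.855).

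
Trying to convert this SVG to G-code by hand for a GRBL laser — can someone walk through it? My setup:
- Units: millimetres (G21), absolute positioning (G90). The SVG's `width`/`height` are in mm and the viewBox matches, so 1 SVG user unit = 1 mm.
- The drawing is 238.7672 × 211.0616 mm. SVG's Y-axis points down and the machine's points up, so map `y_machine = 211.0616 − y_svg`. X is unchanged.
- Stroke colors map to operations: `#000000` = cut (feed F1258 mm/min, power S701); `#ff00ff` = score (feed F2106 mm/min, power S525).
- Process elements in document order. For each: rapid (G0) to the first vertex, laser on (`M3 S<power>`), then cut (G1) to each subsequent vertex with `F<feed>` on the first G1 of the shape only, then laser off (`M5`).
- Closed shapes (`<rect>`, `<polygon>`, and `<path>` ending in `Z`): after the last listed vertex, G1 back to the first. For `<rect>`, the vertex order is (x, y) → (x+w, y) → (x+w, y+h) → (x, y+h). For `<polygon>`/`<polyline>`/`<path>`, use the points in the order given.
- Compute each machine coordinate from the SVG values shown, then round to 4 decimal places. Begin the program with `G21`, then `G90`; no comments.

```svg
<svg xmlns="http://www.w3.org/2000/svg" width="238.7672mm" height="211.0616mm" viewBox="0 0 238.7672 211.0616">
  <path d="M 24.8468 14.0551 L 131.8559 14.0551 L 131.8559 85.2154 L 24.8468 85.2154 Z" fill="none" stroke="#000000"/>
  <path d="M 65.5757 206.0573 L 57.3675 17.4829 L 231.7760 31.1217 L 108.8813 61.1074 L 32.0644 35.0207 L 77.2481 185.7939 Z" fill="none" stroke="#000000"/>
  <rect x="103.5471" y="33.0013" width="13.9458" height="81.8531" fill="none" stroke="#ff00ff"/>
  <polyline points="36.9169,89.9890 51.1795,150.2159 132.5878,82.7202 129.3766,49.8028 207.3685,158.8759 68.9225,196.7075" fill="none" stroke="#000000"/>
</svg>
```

Since the viewBox matches the mm dimensions, user units are millimetres directly. The only transform is the Y-flip y_m = 211.0616 − y_svg.

Shape 1 is a rectangle drawn with `<path>`. Its stroke #000000 means cut at S701, F1258. After flipping Y the toolpath is (24.8468,197.0065) → (131.8559,197.0065) → (131.8559,125.8462) → (24.8468,125.8462) → (24.8468,197.0065), returning to the start.

Shape 2 is a closed polygon drawn with `<path>`. Its stroke #000000 means cut at S701, F1258. After flipping Y the toolpath is (65.5757,5.0043) → (57.3675,193.5787) → (231.7760,179.9399) → (108.8813,149.9542) → (32.0644,176.0409) → (77.2481,25.2677) → (65.5757,5.0043), returning to the start.

Shape 3 is a rectangle drawn with `<rect>`. Its stroke #ff00ff means score at S525, F2106. After flipping Y the toolpath is (103.5471,178.0603) → (117.4929,178.0603) → (117.4929,96.2072) → (103.5471,96.2072) → (103.5471,178.0603), returning to the start.

Shape 4 is a open polyline drawn with `<polyline>`. Its stroke #000000 means cut at S701, F1258. After flipping Y the toolpath is (36.9169,121.0726) → (51.1795,60.8457) → (132.5878,128.3414) → (129.3766,161.2588) → (207.3685,52.1857) → (68.9225,14.3541).

G21
G90
G0 X24.8468 Y197.0065
M3 S701
G1 X131.8559 Y197.0065 F1258
G1 X131.8559 Y125.8462
G1 X24.8468 Y125.8462
G1 X24.8468 Y197.0065
M5
G0 X65.5757 Y5.0043
M3 S701
G1 X57.3675 Y193.5787 F1258
G1 X231.7760 Y179.9399
G1 X108.8813 Y149.9542
G1 X32.0644 Y176.0409
G1 X77.2481 Y25.2677
G1 X65.5757 Y5.0043
M5
G0 X103.5471 Y178.0603
M3 S525
G1 X117.4929 Y178.0603 F2106
G1 X117.4929 Y96.2072
G1 X103.5471 Y96.2072
G1 X103.5471 Y178.0603
M5
G0 X36.9169 Y121.0726
M3 S701
G1 X51.1795 Y60.8457 F1258
G1 X132.5878 Y128.3414
G1 X129.3766 Y161.2588
G1 X207.3685 Y52.1857
G1 X68.9225 Y14.3541
M5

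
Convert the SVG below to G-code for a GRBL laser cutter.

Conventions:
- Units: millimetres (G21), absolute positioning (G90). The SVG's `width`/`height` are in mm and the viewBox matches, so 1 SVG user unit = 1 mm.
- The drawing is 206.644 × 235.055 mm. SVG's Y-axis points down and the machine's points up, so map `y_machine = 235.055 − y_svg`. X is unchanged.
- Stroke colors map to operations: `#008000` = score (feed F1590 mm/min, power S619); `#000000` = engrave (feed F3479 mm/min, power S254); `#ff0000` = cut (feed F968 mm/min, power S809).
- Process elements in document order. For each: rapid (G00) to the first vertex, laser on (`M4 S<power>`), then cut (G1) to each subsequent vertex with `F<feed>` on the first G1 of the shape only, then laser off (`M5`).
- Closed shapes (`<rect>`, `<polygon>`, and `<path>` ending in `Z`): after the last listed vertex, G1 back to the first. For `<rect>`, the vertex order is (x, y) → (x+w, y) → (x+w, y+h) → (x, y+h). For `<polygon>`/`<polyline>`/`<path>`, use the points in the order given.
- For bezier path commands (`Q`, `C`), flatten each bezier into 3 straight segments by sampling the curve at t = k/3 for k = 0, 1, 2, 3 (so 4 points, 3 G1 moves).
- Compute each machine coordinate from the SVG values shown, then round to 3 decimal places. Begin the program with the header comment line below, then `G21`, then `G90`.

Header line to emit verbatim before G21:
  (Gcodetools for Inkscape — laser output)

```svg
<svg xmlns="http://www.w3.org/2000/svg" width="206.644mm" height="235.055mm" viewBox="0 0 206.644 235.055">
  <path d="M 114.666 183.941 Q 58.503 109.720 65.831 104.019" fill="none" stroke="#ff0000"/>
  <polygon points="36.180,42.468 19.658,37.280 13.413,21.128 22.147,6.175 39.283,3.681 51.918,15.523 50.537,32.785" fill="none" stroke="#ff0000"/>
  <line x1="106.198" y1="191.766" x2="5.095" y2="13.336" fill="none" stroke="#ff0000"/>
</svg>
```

viewBox `0 0 206.644 235.055` with mm width/height → 1 unit = 1 mm. Flip: y_m = 235.055 − y_svg.

**Shape 1** — `<path>` quadratic bezier, stroke `#ff0000` → cut (S809, F968). Control points (SVG): P0=(114.666,183.941), P1=(58.503,109.720), P2=(65.831,104.019); sampled at t=k/3. Machine vertices: (114.666,51.114) → (84.279,92.981) → (68.000,119.622) → (65.831,131.036). Open path.

**Shape 2** — `<polygon>` regular polygon, stroke `#ff0000` → cut (S809, F968). Machine vertices: (36.180,192.587) → (19.658,197.775) → (13.413,213.927) → (22.147,228.880) → (39.283,231.374) → (51.918,219.532) → (50.537,202.270) → (36.180,192.587). Closed: final G1 returns to the first vertex.

**Shape 3** — `<line>` line segment, stroke `#ff0000` → cut (S809, F968). Machine vertices: (106.198,43.289) → (5.095,221.719). Open path.

(Gcodetools for Inkscape — laser output)
G21
G90
G00 X114.666 Y51.114
M4 S809
G1 X84.279 Y92.981 F968
G1 X68.000 Y119.622
G1 X65.831 Y131.036
M5
G00 X36.180 Y192.587
M4 S809
G1 X19.658 Y197.775 F968
G1 X13.413 Y213.927
G1 X22.147 Y228.880
G1 X39.283 Y231.374
G1 X51.918 Y219.532
G1 X50.537 Y202.270
G1 X36.180 Y192.587
M5
G00 X106.198 Y43.289
M4 S809
G1 X5.095 Y221.719 F968
M5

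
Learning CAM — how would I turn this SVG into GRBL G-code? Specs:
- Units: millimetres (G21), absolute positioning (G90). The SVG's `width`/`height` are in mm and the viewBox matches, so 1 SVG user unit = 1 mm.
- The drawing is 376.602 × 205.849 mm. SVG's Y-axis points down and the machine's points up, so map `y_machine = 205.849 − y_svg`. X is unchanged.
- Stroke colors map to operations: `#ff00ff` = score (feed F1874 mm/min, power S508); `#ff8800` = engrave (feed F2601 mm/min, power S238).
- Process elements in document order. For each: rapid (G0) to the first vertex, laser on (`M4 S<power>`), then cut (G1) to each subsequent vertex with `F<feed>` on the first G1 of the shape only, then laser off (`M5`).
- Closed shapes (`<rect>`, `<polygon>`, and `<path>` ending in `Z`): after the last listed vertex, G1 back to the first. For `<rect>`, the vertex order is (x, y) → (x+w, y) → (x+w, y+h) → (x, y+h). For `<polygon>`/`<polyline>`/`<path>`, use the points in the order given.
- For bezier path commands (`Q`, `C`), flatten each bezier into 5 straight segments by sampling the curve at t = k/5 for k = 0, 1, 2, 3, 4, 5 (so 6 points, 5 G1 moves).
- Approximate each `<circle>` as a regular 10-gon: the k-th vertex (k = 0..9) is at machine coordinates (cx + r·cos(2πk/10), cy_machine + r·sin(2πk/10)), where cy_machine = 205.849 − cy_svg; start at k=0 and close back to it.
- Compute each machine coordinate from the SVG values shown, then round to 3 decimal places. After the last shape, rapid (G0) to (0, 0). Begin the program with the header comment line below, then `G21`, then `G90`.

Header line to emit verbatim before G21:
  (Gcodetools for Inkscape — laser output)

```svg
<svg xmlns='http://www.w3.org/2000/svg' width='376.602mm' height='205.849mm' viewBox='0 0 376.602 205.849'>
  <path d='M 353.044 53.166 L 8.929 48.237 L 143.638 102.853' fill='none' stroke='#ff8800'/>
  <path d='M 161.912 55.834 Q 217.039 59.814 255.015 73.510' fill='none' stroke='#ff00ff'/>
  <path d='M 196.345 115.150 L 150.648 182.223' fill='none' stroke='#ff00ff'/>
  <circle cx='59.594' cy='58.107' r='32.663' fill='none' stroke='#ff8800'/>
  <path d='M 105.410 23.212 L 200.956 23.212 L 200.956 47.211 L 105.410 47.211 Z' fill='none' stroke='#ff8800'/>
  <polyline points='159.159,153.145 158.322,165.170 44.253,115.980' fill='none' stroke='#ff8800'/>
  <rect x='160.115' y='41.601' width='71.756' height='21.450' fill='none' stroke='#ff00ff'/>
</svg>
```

Since the viewBox matches the mm dimensions, user units are millimetres directly. The only transform is the Y-flip y_m = 205.849 − y_svg.

Shape 1 is a open polyline drawn with `<path>`. Its stroke #ff8800 means engrave at S238, F2601. After flipping Y the toolpath is (353.044,152.683) → (8.929,157.612) → (143.638,102.996).

Shape 2 is a quadratic bezier drawn with `<path>`. Its stroke #ff00ff means score at S508, F1874. After flipping Y the toolpath is (161.912,150.015) → (183.277,148.034) → (203.269,145.276) → (221.890,141.741) → (239.139,137.429) → (255.015,132.339).

Shape 3 is a line segment drawn with `<path>`. Its stroke #ff00ff means score at S508, F1874. After flipping Y the toolpath is (196.345,90.699) → (150.648,23.626).

Shape 4 is a circle drawn with `<circle>`. Its stroke #ff8800 means engrave at S238, F2601. After flipping Y the toolpath is (92.257,147.742) → (86.019,166.941) → (69.687,178.806) → (49.501,178.806) → (33.169,166.941) → (26.931,147.742) → (33.169,128.543) → (49.501,116.678) → (69.687,116.678) → (86.019,128.543) → (92.257,147.742), returning to the start.

Shape 5 is a rectangle drawn with `<path>`. Its stroke #ff8800 means engrave at S238, F2601. After flipping Y the toolpath is (105.410,182.637) → (200.956,182.637) → (200.956,158.638) → (105.410,158.638) → (105.410,182.637), returning to the start.

Shape 6 is a open polyline drawn with `<polyline>`. Its stroke #ff8800 means engrave at S238, F2601. After flipping Y the toolpath is (159.159,52.704) → (158.322,40.679) → (44.253,89.869).

Shape 7 is a rectangle drawn with `<rect>`. Its stroke #ff00ff means score at S508, F1874. After flipping Y the toolpath is (160.115,164.248) → (231.871,164.248) → (231.871,142.798) → (160.115,142.798) → (160.115,164.248), returning to the start.

(Gcodetools for Inkscape — laser output)
G21
G90
G0 X353.044 Y152.683
M4 S238
G1 X8.929 Y157.612 F2601
G1 X143.638 Y102.996
M5
G0 X161.912 Y150.015
M4 S508
G1 X183.277 Y148.034 F1874
G1 X203.269 Y145.276
G1 X221.890 Y141.741
G1 X239.139 Y137.429
G1 X255.015 Y132.339
M5
G0 X196.345 Y90.699
M4 S508
G1 X150.648 Y23.626 F1874
M5
G0 X92.257 Y147.742
M4 S238
G1 X86.019 Y166.941 F2601
G1 X69.687 Y178.806
G1 X49.501 Y178.806
G1 X33.169 Y166.941
G1 X26.931 Y147.742
G1 X33.169 Y128.543
G1 X49.501 Y116.678
G1 X69.687 Y116.678
G1 X86.019 Y128.543
G1 X92.257 Y147.742
M5
G0 X105.410 Y182.637
M4 S238
G1 X200.956 Y182.637 F2601
G1 X200.956 Y158.638
G1 X105.410 Y158.638
G1 X105.410 Y182.637
M5
G0 X159.159 Y52.704
M4 S238
G1 X158.322 Y40.679 F2601
G1 X44.253 Y89.869
M5
G0 X160.115 Y164.248
M4 S508
G1 X231.871 Y164.248 F1874
G1 X231.871 Y142.798
G1 X160.115 Y142.798
G1 X160.115 Y164.248
M5
G0 X0.000 Y0.000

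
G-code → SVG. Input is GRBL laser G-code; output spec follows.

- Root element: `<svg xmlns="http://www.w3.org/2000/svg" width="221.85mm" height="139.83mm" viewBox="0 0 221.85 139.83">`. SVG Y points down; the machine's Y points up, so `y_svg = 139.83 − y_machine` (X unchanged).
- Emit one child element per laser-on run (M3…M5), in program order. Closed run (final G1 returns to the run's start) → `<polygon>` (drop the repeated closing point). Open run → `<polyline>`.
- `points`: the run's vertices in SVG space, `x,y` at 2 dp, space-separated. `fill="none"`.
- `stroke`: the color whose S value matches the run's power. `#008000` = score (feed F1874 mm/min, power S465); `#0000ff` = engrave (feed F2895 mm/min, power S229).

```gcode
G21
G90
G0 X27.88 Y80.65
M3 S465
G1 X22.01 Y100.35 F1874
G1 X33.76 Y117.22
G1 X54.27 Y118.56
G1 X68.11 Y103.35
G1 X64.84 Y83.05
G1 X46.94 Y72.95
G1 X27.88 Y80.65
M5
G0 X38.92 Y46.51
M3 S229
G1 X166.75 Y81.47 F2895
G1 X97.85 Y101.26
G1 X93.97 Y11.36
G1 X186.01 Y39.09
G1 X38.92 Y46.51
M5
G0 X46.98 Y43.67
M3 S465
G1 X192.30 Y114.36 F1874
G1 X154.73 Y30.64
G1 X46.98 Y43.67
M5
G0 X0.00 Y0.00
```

<svg xmlns="http://www.w3.org/2000/svg" width="221.85mm" height="139.83mm" viewBox="0 0 221.85 139.83">
  <polygon points="27.88,59.18 22.01,39.48 33.76,22.61 54.27,21.27 68.11,36.48 64.84,56.78 46.94,66.88" fill="none" stroke="#008000"/>
  <polygon points="38.92,93.32 166.75,58.36 97.85,38.57 93.97,128.47 186.01,100.74" fill="none" stroke="#0000ff"/>
  <polygon points="46.98,96.16 192.30,25.47 154.73,109.19" fill="none" stroke="#008000"/>
</svg>

Machine Y-up, SVG Y-down with viewBox height 139.83, so y_svg = 139.83 − y_machine; X carries over.

Run 1: the run's S465 means `#008000` (score). The run returns to its start, so emit a `<polygon>` with points (Y-flipped): 27.88,59.18 22.01,39.48 33.76,22.61 54.27,21.27 68.11,36.48 64.84,56.78 46.94,66.88.

Run 2: S229 ⇒ engrave layer `#0000ff`. The run returns to its start, so emit a `<polygon>` with points (Y-flipped): 38.92,93.32 166.75,58.36 97.85,38.57 93.97,128.47 186.01,100.74.

Run 3: the run's S465 means `#008000` (score). The run returns to its start, so emit a `<polygon>` with points (Y-flipped): 46.98,96.16 192.30,25.47 154.73,109.19.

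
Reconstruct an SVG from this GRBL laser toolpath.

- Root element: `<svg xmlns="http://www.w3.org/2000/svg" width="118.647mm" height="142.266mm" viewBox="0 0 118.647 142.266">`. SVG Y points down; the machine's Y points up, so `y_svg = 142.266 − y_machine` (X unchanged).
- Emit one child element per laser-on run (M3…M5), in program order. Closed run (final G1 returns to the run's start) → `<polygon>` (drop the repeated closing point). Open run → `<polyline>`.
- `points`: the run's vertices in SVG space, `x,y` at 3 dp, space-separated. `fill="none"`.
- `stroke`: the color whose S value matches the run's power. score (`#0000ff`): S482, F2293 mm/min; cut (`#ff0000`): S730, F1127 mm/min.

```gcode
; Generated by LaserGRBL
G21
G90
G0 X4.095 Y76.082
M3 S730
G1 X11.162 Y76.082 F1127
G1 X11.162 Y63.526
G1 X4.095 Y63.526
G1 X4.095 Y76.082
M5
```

<svg xmlns="http://www.w3.org/2000/svg" width="118.647mm" height="142.266mm" viewBox="0 0 118.647 142.266">
  <polygon points="4.095,66.184 11.162,66.184 11.162,78.740 4.095,78.740" fill="none" stroke="#ff0000"/>
</svg>

Machine Y-up, SVG Y-down with viewBox height 142.266, so y_svg = 142.266 − y_machine; X carries over. Every run uses S730, so all elements get stroke `#ff0000` (cut).

Run 1: The run returns to its start, so emit a `<polygon>` with points (Y-flipped): 4.095,66.184 11.162,66.184 11.162,78.740 4.095,78.740.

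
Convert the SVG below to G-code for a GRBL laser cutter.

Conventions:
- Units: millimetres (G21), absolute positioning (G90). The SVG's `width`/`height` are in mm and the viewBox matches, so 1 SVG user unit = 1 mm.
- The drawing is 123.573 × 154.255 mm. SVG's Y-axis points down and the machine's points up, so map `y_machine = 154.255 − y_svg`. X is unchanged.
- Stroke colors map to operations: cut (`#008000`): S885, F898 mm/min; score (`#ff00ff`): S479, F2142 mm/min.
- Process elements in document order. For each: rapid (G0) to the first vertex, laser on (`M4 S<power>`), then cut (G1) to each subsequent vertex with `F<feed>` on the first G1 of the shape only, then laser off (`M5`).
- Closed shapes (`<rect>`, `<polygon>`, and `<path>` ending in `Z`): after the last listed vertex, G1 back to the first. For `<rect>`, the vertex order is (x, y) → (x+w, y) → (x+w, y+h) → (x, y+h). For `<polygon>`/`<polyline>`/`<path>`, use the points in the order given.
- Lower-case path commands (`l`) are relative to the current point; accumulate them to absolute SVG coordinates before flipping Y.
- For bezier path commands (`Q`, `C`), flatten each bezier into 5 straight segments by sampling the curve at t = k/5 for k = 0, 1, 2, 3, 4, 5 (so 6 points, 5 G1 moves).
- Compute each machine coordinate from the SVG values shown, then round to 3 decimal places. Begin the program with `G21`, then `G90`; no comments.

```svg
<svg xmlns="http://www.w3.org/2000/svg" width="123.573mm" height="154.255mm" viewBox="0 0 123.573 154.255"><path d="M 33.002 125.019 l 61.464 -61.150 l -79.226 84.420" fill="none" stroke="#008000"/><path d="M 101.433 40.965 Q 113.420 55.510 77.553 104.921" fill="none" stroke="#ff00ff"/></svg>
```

Since the viewBox matches the mm dimensions, user units are millimetres directly. The only transform is the Y-flip y_m = 154.255 − y_svg.

Shape 1 is a open polyline drawn with `<path>`. Its stroke #008000 means cut at S885, F898. After flipping Y the toolpath is (33.002,29.236) → (94.466,90.386) → (15.240,5.966).

Shape 2 is a quadratic bezier drawn with `<path>`. Its stroke #ff00ff means score at S479, F2142. After flipping Y the toolpath is (101.433,113.290) → (104.314,106.077) → (103.366,96.075) → (98.590,83.284) → (89.986,67.704) → (77.553,49.334).

G21
G90
G0 X33.002 Y29.236
M4 S885
G1 X94.466 Y90.386 F898
G1 X15.240 Y5.966
M5
G0 X101.433 Y113.290
M4 S479
G1 X104.314 Y106.077 F2142
G1 X103.366 Y96.075
G1 X98.590 Y83.284
G1 X89.986 Y67.704
G1 X77.553 Y49.334
M5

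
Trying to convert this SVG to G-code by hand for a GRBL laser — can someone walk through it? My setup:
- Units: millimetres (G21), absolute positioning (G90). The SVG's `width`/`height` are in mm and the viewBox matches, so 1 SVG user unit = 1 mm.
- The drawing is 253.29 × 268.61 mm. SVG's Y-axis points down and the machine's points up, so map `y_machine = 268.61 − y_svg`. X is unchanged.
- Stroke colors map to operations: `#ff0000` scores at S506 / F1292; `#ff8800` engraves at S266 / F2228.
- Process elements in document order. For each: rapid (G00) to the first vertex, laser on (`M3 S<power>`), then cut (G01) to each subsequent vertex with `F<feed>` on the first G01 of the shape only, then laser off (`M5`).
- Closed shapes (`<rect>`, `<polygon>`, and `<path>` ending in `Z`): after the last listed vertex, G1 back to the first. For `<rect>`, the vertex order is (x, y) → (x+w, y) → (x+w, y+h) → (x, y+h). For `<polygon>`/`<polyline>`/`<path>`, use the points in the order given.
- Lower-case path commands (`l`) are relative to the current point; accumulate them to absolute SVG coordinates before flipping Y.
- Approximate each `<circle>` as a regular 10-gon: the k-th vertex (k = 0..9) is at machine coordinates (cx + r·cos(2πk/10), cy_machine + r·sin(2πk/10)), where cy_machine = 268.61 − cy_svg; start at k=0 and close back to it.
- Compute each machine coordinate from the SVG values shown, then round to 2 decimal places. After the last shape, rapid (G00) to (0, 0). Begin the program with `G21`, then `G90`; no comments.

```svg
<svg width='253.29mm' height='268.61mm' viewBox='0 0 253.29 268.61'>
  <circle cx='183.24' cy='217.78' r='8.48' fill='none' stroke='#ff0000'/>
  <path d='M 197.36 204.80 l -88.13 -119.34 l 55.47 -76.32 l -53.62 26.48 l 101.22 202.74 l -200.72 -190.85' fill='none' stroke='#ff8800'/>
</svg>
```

viewBox `0 0 253.29 268.61` with mm width/height → 1 unit = 1 mm. Flip: y_m = 268.61 − y_svg.

**Shape 1** — `<circle>` circle, stroke `#ff0000` → score (S506, F1292). Machine vertices: (191.72,50.83) → (190.10,55.81) → (185.86,58.89) → (180.62,58.89) → (176.38,55.81) → (174.76,50.83) → (176.38,45.85) → (180.62,42.77) → (185.86,42.77) → (190.10,45.85) → (191.72,50.83). Closed: final G1 returns to the first vertex.

**Shape 2** — `<path>` open polyline, stroke `#ff8800` → engrave (S266, F2228). Machine vertices: (197.36,63.81) → (109.23,183.15) → (164.70,259.47) → (111.08,232.99) → (212.30,30.25) → (11.58,221.10). Open path.

G21
G90
G00 X191.72 Y50.83
M3 S506
G01 X190.10 Y55.81 F1292
G01 X185.86 Y58.89
G01 X180.62 Y58.89
G01 X176.38 Y55.81
G01 X174.76 Y50.83
G01 X176.38 Y45.85
G01 X180.62 Y42.77
G01 X185.86 Y42.77
G01 X190.10 Y45.85
G01 X191.72 Y50.83
M5
G00 X197.36 Y63.81
M3 S266
G01 X109.23 Y183.15 F2228
G01 X164.70 Y259.47
G01 X111.08 Y232.99
G01 X212.30 Y30.25
G01 X11.58 Y221.10
M5
G00 X0.00 Y0.00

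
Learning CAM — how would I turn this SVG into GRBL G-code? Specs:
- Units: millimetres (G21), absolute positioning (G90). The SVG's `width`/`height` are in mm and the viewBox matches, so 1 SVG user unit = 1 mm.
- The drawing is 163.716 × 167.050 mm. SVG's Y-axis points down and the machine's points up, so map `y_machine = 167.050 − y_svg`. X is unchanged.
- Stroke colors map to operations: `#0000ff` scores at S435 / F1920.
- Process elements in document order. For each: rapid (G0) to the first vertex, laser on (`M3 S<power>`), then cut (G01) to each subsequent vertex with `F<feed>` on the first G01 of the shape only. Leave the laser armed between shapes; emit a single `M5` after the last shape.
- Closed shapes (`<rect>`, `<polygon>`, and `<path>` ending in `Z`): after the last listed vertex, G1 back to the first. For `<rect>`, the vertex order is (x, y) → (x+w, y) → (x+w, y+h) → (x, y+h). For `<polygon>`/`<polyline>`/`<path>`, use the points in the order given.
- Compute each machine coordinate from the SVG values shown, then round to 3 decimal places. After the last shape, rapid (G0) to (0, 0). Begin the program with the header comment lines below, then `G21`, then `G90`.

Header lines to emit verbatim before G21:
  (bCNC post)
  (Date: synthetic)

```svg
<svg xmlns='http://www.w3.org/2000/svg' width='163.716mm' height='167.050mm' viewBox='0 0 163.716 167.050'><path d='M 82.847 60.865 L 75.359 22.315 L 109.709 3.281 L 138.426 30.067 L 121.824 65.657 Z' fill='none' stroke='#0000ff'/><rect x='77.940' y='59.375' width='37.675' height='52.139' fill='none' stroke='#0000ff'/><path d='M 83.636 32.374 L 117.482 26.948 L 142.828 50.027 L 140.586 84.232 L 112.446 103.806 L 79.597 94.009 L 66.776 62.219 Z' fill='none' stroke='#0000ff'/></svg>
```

1 u = 1 mm; y_m = 167.050 − y.

[1] `<path>` regular polygon, #0000ff→score S435 F1920: (82.847,106.185) → (75.359,144.735) → (109.709,163.769) → (138.426,136.983) → (121.824,101.393) → (82.847,106.185) (closed)

[2] `<rect>` rectangle, #0000ff→score S435 F1920: (77.940,107.675) → (115.615,107.675) → (115.615,55.536) → (77.940,55.536) → (77.940,107.675) (closed)

[3] `<path>` regular polygon, #0000ff→score S435 F1920: (83.636,134.676) → (117.482,140.102) → (142.828,117.023) → (140.586,82.818) → (112.446,63.244) → (79.597,73.041) → (66.776,104.831) → (83.636,134.676) (closed)

(bCNC post)
(Date: synthetic)
G21
G90
G0 X82.847 Y106.185
M3 S435
G01 X75.359 Y144.735 F1920
G01 X109.709 Y163.769
G01 X138.426 Y136.983
G01 X121.824 Y101.393
G01 X82.847 Y106.185
G0 X77.940 Y107.675
M3 S435
G01 X115.615 Y107.675 F1920
G01 X115.615 Y55.536
G01 X77.940 Y55.536
G01 X77.940 Y107.675
G0 X83.636 Y134.676
M3 S435
G01 X117.482 Y140.102 F1920
G01 X142.828 Y117.023
G01 X140.586 Y82.818
G01 X112.446 Y63.244
G01 X79.597 Y73.041
G01 X66.776 Y104.831
G01 X83.636 Y134.676
M5
G0 X0.000 Y0.000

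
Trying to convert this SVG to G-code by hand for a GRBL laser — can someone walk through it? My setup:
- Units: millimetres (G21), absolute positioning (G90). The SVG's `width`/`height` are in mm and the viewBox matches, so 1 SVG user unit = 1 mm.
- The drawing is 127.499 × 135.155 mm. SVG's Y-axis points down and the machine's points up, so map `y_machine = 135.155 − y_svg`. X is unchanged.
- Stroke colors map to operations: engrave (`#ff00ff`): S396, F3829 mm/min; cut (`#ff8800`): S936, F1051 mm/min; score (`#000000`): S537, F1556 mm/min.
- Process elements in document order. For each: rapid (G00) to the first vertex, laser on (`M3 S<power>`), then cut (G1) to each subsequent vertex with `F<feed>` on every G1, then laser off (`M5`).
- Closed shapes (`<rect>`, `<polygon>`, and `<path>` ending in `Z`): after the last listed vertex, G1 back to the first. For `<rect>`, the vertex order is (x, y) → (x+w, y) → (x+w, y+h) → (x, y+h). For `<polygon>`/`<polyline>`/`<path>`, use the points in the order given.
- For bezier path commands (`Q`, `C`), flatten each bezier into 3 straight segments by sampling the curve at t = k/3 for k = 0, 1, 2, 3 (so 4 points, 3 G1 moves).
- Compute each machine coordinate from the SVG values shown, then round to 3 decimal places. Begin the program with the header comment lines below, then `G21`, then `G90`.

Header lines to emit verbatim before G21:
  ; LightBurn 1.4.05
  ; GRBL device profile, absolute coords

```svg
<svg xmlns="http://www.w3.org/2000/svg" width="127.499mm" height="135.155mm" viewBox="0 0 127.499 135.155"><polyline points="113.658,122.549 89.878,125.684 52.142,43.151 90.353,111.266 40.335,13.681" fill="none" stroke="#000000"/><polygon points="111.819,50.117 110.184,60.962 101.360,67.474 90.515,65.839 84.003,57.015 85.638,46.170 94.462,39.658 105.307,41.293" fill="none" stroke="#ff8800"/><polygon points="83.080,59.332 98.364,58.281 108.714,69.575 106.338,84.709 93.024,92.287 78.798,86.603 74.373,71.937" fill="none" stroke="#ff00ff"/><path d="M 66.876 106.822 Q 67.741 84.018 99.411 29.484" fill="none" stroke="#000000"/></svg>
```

; LightBurn 1.4.05
; GRBL device profile, absolute coords
G21
G90
G00 X113.658 Y12.606
M3 S537
G1 X89.878 Y9.471 F1556
G1 X52.142 Y92.004 F1556
G1 X90.353 Y23.889 F1556
G1 X40.335 Y121.474 F1556
M5
G00 X111.819 Y85.038
M3 S936
G1 X110.184 Y74.193 F1051
G1 X101.360 Y67.681 F1051
G1 X90.515 Y69.316 F1051
G1 X84.003 Y78.140 F1051
G1 X85.638 Y88.985 F1051
G1 X94.462 Y95.497 F1051
G1 X105.307 Y93.862 F1051
G1 X111.819 Y85.038 F1051
M5
G00 X83.080 Y75.823
M3 S396
G1 X98.364 Y76.874 F3829
G1 X108.714 Y65.580 F3829
G1 X106.338 Y50.446 F3829
G1 X93.024 Y42.868 F3829
G1 X78.798 Y48.552 F3829
G1 X74.373 Y63.218 F3829
G1 X83.080 Y75.823 F3829
M5
G00 X66.876 Y28.333
M3 S537
G1 X70.875 Y47.061 F1556
G1 X81.720 Y72.841 F1556
G1 X99.411 Y105.671 F1556
M5

viewBox `0 0 127.499 135.155` with mm width/height → 1 unit = 1 mm. Flip: y_m = 135.155 − y_svg.

**Shape 1** — `<polyline>` open polyline, stroke `#000000` → score (S537, F1556). Machine vertices: (113.658,12.606) → (89.878,9.471) → (52.142,92.004) → (90.353,23.889) → (40.335,121.474). Open path.

**Shape 2** — `<polygon>` regular polygon, stroke `#ff8800` → cut (S936, F1051). Machine vertices: (111.819,85.038) → (110.184,74.193) → (101.360,67.681) → (90.515,69.316) → (84.003,78.140) → (85.638,88.985) → (94.462,95.497) → (105.307,93.862) → (111.819,85.038). Closed: final G1 returns to the first vertex.

**Shape 3** — `<polygon>` regular polygon, stroke `#ff00ff` → engrave (S396, F3829). Machine vertices: (83.080,75.823) → (98.364,76.874) → (108.714,65.580) → (106.338,50.446) → (93.024,42.868) → (78.798,48.552) → (74.373,63.218) → (83.080,75.823). Closed: final G1 returns to the first vertex.

**Shape 4** — `<path>` quadratic bezier, stroke `#000000` → score (S537, F1556). Control points (SVG): P0=(66.876,106.822), P1=(67.741,84.018), P2=(99.411,29.484); sampled at t=k/3. Machine vertices: (66.876,28.333) → (70.875,47.061) → (81.720,72.841) → (99.411,105.671). Open path.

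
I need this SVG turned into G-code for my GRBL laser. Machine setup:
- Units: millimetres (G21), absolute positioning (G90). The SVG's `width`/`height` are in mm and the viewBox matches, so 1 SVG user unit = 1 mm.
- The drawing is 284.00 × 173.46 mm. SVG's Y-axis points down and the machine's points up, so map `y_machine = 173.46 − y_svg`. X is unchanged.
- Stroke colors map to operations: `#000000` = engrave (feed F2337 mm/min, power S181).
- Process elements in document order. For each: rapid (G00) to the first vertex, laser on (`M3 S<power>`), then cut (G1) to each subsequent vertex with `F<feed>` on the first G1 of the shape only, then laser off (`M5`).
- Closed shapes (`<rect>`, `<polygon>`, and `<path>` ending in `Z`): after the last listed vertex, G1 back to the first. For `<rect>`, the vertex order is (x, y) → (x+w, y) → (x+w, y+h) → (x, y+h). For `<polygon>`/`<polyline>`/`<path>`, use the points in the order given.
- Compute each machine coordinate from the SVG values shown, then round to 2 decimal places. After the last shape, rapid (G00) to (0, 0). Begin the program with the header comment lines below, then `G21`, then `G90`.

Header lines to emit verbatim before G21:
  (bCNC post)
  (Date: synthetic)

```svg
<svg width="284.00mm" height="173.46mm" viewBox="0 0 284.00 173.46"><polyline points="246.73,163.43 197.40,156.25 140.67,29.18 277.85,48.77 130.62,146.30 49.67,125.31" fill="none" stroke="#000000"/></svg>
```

viewBox `0 0 284.00 173.46` with mm width/height → 1 unit = 1 mm. Flip: y_m = 173.46 − y_svg.

**Shape 1** — `<polyline>` open polyline, stroke `#000000` → engrave (S181, F2337). Machine vertices: (246.73,10.03) → (197.40,17.21) → (140.67,144.28) → (277.85,124.69) → (130.62,27.16) → (49.67,48.15). Open path.

(bCNC post)
(Date: synthetic)
G21
G90
G00 X246.73 Y10.03
M3 S181
G1 X197.40 Y17.21 F2337
G1 X140.67 Y144.28
G1 X277.85 Y124.69
G1 X130.62 Y27.16
G1 X49.67 Y48.15
M5
G00 X0.00 Y0.00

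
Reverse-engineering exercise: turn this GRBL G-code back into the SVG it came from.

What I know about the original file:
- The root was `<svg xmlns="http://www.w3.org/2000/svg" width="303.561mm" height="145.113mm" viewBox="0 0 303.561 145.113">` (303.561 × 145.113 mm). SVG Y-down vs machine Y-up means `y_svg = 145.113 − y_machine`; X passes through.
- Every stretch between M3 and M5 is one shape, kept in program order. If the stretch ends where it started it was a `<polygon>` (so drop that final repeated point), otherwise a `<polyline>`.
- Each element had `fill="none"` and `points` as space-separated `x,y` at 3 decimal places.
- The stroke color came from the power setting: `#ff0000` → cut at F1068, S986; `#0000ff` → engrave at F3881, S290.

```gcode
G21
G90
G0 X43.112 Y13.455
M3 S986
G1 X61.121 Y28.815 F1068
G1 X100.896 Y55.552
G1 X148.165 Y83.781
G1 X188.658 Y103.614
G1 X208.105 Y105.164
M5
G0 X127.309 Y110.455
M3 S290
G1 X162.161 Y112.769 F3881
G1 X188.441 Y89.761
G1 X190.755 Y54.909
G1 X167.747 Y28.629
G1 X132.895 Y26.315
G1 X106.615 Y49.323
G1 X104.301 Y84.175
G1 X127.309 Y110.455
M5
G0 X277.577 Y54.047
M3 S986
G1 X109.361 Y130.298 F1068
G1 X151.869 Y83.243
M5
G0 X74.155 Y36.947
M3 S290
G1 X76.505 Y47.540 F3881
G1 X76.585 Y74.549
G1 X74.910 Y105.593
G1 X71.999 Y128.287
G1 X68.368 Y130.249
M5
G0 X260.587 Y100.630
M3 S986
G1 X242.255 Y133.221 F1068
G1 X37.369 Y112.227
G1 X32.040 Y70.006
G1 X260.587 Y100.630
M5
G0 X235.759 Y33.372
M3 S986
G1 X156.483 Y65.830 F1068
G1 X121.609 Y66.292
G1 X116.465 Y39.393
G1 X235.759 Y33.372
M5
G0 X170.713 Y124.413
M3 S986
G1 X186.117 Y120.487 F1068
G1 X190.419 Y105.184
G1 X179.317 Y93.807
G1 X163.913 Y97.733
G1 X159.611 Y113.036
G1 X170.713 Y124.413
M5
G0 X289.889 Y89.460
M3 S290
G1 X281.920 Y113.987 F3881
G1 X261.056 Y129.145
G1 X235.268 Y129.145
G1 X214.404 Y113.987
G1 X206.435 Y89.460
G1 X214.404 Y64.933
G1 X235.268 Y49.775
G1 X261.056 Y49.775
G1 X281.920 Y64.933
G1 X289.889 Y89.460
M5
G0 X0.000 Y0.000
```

Each laser-on run becomes one SVG element. Flip Y back into SVG space with y_svg = 145.113 − y_machine.

Run 1: S986 ⇒ cut layer `#ff0000`. The run is open, so emit a `<polyline>` with points (Y-flipped): 43.112,131.658 61.121,116.298 100.896,89.561 148.165,61.332 188.658,41.499 208.105,39.949.

Run 2: power S290 maps to stroke `#0000ff` (engrave). The run returns to its start, so emit a `<polygon>` with points (Y-flipped): 127.309,34.658 162.161,32.344 188.441,55.352 190.755,90.204 167.747,116.484 132.895,118.798 106.615,95.790 104.301,60.938.

Run 3: power S986 maps to stroke `#ff0000` (cut). The run is open, so emit a `<polyline>` with points (Y-flipped): 277.577,91.066 109.361,14.815 151.869,61.870.

Run 4: S290 ⇒ engrave layer `#0000ff`. The run is open, so emit a `<polyline>` with points (Y-flipped): 74.155,108.166 76.505,97.573 76.585,70.564 74.910,39.520 71.999,16.826 68.368,14.864.

Run 5: power S986 maps to stroke `#ff0000` (cut). The run returns to its start, so emit a `<polygon>` with points (Y-flipped): 260.587,44.483 242.255,11.892 37.369,32.886 32.040,75.107.

Run 6: the run's S986 means `#ff0000` (cut). The run returns to its start, so emit a `<polygon>` with points (Y-flipped): 235.759,111.741 156.483,79.283 121.609,78.821 116.465,105.720.

Run 7: the run's S986 means `#ff0000` (cut). The run returns to its start, so emit a `<polygon>` with points (Y-flipped): 170.713,20.700 186.117,24.626 190.419,39.929 179.317,51.306 163.913,47.380 159.611,32.077.

Run 8: S290 ⇒ engrave layer `#0000ff`. The run returns to its start, so emit a `<polygon>` with points (Y-flipped): 289.889,55.653 281.920,31.126 261.056,15.968 235.268,15.968 214.404,31.126 206.435,55.653 214.404,80.180 235.268,95.338 261.056,95.338 281.920,80.180.

<svg xmlns="http://www.w3.org/2000/svg" width="303.561mm" height="145.113mm" viewBox="0 0 303.561 145.113">
  <polyline points="43.112,131.658 61.121,116.298 100.896,89.561 148.165,61.332 188.658,41.499 208.105,39.949" fill="none" stroke="#ff0000"/>
  <polygon points="127.309,34.658 162.161,32.344 188.441,55.352 190.755,90.204 167.747,116.484 132.895,118.798 106.615,95.790 104.301,60.938" fill="none" stroke="#0000ff"/>
  <polyline points="277.577,91.066 109.361,14.815 151.869,61.870" fill="none" stroke="#ff0000"/>
  <polyline points="74.155,108.166 76.505,97.573 76.585,70.564 74.910,39.520 71.999,16.826 68.368,14.864" fill="none" stroke="#0000ff"/>
  <polygon points="260.587,44.483 242.255,11.892 37.369,32.886 32.040,75.107" fill="none" stroke="#ff0000"/>
  <polygon points="235.759,111.741 156.483,79.283 121.609,78.821 116.465,105.720" fill="none" stroke="#ff0000"/>
  <polygon points="170.713,20.700 186.117,24.626 190.419,39.929 179.317,51.306 163.913,47.380 159.611,32.077" fill="none" stroke="#ff0000"/>
  <polygon points="289.889,55.653 281.920,31.126 261.056,15.968 235.268,15.968 214.404,31.126 206.435,55.653 214.404,80.180 235.268,95.338 261.056,95.338 281.920,80.180" fill="none" stroke="#0000ff"/>
</svg>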